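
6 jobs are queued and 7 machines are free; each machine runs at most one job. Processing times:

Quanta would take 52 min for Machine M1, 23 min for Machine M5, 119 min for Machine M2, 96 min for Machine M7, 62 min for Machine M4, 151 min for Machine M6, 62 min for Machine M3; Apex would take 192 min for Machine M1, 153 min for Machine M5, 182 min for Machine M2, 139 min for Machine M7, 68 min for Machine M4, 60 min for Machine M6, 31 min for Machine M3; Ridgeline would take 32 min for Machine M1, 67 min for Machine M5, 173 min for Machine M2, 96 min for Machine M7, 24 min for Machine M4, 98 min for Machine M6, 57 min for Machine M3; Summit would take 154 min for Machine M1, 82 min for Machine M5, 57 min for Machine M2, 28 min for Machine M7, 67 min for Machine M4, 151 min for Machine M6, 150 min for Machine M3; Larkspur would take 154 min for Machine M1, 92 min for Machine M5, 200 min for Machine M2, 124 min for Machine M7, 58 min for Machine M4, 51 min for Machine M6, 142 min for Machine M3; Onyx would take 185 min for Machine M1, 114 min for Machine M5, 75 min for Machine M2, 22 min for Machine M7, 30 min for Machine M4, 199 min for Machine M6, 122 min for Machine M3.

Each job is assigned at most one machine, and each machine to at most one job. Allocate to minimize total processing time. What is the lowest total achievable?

Optimal: Quanta→Machine M5 (23 min), Apex→Machine M3 (31 min), Ridgeline→Machine M1 (32 min), Summit→Machine M7 (28 min), Larkspur→Machine M6 (51 min), Onyx→Machine M4 (30 min) — total 23+31+32+28+51+30 = 195 min.
Row-greedy (each job in turn takes its cheapest remaining machine) gives 232 min, worse by 37.
Next-best assignment: Quanta→Machine M5, Apex→Machine M3, Ridgeline→Machine M4, Summit→Machine M2, Larkspur→Machine M6, Onyx→Machine M7 = 208 min.

Min total: 195 min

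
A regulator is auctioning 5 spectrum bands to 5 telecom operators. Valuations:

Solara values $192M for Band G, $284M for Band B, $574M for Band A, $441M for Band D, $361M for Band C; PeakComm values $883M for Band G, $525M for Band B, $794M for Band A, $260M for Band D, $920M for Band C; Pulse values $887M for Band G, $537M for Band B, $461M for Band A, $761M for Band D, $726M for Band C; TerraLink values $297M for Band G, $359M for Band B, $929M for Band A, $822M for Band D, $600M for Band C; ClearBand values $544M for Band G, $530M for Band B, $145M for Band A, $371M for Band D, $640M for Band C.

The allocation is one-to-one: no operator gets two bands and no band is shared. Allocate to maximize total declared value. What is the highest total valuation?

Maximum total: $3733M

Optimal: Solara→Band A ($574M), PeakComm→Band C ($920M), Pulse→Band G ($887M), TerraLink→Band D ($822M), ClearBand→Band B ($530M) — total 574+920+887+822+530 = $3733M.
Column-greedy (each band in turn goes to its best remaining operator) gives $3707M, worse by 26.
Next-best assignment: Solara→Band D, PeakComm→Band C, Pulse→Band G, TerraLink→Band A, ClearBand→Band B = $3707M.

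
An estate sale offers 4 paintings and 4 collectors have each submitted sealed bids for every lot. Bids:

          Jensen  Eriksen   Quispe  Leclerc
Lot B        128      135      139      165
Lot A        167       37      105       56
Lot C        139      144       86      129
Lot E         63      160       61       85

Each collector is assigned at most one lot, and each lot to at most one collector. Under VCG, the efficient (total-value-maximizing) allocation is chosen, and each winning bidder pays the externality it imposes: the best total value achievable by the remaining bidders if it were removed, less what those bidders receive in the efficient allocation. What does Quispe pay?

Quispe pays $36.

Efficient allocation: Jensen→Lot A ($167), Eriksen→Lot E ($160), Quispe→Lot B ($139), Leclerc→Lot C ($129); total welfare W = $595.
Quispe receives Lot B at value $139, so the others get W − 139 = $456.
Without Quispe: best allocation of the remaining 3 bidders over all 4 lots is Jensen→Lot A ($167), Eriksen→Lot E ($160), Leclerc→Lot B ($165), total $492.
VCG payment = (others' best without Quispe) − (others' welfare with Quispe) = 492 − 456 = $36.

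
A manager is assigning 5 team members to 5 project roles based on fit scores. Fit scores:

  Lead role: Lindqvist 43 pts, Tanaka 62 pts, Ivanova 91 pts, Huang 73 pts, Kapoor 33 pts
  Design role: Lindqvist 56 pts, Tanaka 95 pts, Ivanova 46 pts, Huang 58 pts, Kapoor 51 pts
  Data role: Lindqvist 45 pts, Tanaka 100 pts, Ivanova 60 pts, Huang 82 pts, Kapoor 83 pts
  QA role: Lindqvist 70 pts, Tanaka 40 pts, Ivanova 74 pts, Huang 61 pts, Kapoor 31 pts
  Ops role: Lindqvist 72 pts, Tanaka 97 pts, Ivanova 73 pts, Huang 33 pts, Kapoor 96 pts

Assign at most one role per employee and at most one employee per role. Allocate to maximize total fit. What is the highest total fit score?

Optimal: Lindqvist→QA role (70 pts), Tanaka→Design role (95 pts), Ivanova→Lead role (91 pts), Huang→Data role (82 pts), Kapoor→Ops role (96 pts) — total 70+95+91+82+96 = 434 pts.
Column-greedy (each role in turn goes to its best remaining employee) gives 372 pts, worse by 62.
Next-best assignment: Lindqvist→QA role, Tanaka→Data role, Ivanova→Lead role, Huang→Design role, Kapoor→Ops role = 415 pts.
Every other assignment is strictly worse.

Maximum total: 434 pts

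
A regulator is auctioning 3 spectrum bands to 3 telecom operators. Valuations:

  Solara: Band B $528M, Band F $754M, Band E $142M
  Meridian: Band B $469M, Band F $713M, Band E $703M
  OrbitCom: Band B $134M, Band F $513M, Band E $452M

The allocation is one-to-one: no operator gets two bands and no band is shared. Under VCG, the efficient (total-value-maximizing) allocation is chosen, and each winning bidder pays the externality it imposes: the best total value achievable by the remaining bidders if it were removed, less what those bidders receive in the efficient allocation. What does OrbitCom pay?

OrbitCom pays $226M.

Efficient allocation: Solara→Band B ($528M), Meridian→Band E ($703M), OrbitCom→Band F ($513M); total welfare W = $1744M.
OrbitCom receives Band F at value $513M, so the others get W − 513 = $1231M.
Without OrbitCom: best allocation of the remaining 2 bidders over all 3 bands is Solara→Band F ($754M), Meridian→Band E ($703M), total $1457M.
VCG payment = (others' best without OrbitCom) − (others' welfare with OrbitCom) = 1457 − 1231 = $226M.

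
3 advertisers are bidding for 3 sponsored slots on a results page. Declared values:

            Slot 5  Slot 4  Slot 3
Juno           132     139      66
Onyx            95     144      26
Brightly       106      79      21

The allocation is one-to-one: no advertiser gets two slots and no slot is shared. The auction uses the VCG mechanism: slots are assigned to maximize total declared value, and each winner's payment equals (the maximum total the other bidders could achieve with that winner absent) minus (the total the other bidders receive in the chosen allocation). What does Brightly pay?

Brightly pays $66.

Efficient allocation: Juno→Slot 3 ($66), Onyx→Slot 4 ($144), Brightly→Slot 5 ($106); total welfare W = $316.
Brightly receives Slot 5 at value $106, so the others get W − 106 = $210.
Without Brightly: best allocation of the remaining 2 bidders over all 3 slots is Juno→Slot 5 ($132), Onyx→Slot 4 ($144), total $276.
VCG payment = (others' best without Brightly) − (others' welfare with Brightly) = 276 − 210 = $66.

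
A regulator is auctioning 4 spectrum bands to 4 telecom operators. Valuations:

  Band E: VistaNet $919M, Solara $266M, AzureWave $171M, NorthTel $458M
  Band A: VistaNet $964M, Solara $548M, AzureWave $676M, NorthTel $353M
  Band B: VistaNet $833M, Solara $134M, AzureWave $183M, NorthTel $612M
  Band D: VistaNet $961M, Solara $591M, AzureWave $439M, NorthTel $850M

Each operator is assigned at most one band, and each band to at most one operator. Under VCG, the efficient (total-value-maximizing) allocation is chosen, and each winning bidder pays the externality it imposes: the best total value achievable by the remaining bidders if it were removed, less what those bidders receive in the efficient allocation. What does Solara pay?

Efficient allocation: VistaNet→Band E ($919M), Solara→Band D ($591M), AzureWave→Band A ($676M), NorthTel→Band B ($612M); total welfare W = $2798M.
Solara receives Band D at value $591M, so the others get W − 591 = $2207M.
Without Solara: best allocation of the remaining 3 bidders over all 4 bands is VistaNet→Band E ($919M), AzureWave→Band A ($676M), NorthTel→Band D ($850M), total $2445M.
VCG payment = (others' best without Solara) − (others' welfare with Solara) = 2445 − 2207 = $238M.

Solara pays $238M.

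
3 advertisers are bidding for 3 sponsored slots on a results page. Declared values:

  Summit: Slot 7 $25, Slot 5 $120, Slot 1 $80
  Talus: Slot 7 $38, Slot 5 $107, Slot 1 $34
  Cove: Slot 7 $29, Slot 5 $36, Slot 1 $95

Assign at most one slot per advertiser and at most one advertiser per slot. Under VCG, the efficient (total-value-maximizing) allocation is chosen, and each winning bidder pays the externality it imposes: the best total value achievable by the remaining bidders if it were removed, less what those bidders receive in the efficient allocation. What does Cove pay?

Efficient allocation: Summit→Slot 5 ($120), Talus→Slot 7 ($38), Cove→Slot 1 ($95); total welfare W = $253.
Cove receives Slot 1 at value $95, so the others get W − 95 = $158.
Without Cove: best allocation of the remaining 2 bidders over all 3 slots is Summit→Slot 1 ($80), Talus→Slot 5 ($107), total $187.
VCG payment = (others' best without Cove) − (others' welfare with Cove) = 187 − 158 = $29.

Cove pays $29.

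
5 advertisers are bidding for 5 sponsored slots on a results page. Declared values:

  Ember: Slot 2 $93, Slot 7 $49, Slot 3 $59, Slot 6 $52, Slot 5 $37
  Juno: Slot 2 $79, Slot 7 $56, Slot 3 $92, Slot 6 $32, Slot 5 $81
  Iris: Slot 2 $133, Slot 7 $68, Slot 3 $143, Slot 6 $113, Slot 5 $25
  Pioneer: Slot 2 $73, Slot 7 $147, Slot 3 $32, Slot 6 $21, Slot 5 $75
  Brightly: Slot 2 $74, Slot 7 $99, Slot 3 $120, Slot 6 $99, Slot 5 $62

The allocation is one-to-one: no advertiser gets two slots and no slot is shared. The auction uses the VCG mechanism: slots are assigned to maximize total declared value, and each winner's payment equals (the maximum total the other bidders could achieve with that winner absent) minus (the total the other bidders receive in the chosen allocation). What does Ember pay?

Ember pays $11.

Efficient allocation: Ember→Slot 2 ($93), Juno→Slot 5 ($81), Iris→Slot 3 ($143), Pioneer→Slot 7 ($147), Brightly→Slot 6 ($99); total welfare W = $563.
Ember receives Slot 2 at value $93, so the others get W − 93 = $470.
Without Ember: best allocation of the remaining 4 bidders over all 5 slots is Juno→Slot 5 ($81), Iris→Slot 2 ($133), Pioneer→Slot 7 ($147), Brightly→Slot 3 ($120), total $481.
VCG payment = (others' best without Ember) − (others' welfare with Ember) = 481 − 470 = $11.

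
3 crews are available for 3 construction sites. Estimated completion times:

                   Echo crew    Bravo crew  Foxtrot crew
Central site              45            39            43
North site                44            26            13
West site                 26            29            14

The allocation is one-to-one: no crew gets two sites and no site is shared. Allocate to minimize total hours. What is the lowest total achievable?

Min total: 78 hours

This is the linear assignment problem.
Optimal: Echo crew→West site (26 hours), Bravo crew→Central site (39 hours), Foxtrot crew→North site (13 hours) — total 26+39+13 = 78 hours.
Row-greedy (each crew in turn takes its cheapest remaining site) gives 95 hours, worse by 17.
Next-best assignment: Echo crew→Central site, Bravo crew→North site, Foxtrot crew→West site = 85 hours.
Every other assignment is strictly worse.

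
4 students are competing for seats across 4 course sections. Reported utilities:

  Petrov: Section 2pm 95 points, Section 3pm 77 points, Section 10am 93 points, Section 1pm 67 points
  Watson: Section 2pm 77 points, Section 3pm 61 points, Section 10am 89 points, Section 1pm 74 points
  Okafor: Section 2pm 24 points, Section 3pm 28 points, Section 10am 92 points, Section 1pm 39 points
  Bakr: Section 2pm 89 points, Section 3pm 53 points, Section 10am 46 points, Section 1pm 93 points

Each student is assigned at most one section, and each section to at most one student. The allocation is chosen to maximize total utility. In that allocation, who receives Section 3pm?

Watson receives Section 3pm.

Optimal: Petrov→Section 2pm (95 points), Watson→Section 3pm (61 points), Okafor→Section 10am (92 points), Bakr→Section 1pm (93 points) — total 95+61+92+93 = 341 points.
Watson's own top section is Section 10am (89 points), but forcing Watson→Section 10am and reassigning the rest optimally gives only 305 points — worse by 36.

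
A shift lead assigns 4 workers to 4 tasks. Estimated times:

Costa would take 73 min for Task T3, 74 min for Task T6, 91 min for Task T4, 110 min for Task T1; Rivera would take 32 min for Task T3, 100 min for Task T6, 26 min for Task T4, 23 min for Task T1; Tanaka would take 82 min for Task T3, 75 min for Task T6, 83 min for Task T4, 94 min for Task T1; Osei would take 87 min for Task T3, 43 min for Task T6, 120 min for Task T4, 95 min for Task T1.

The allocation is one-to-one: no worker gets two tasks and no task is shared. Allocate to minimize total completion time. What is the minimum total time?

Optimal: Costa→Task T3 (73 min), Rivera→Task T1 (23 min), Tanaka→Task T4 (83 min), Osei→Task T6 (43 min) — total 73+23+83+43 = 222 min.
Column-greedy (each task in turn goes to its cheapest remaining worker) gives 268 min, worse by 46.
Next-best assignment: Costa→Task T3, Rivera→Task T4, Tanaka→Task T1, Osei→Task T6 = 236 min.

Minimum total: 222 min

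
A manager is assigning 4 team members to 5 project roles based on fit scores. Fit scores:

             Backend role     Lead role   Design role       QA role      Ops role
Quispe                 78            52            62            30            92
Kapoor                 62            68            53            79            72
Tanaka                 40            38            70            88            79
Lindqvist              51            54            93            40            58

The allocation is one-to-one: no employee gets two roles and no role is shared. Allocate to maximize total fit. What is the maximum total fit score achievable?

Optimal: Quispe→Ops role (92 pts), Kapoor→Lead role (68 pts), Tanaka→QA role (88 pts), Lindqvist→Design role (93 pts) — total 92+68+88+93 = 341 pts.
Row-greedy (each employee in turn takes its best remaining role) gives 295 pts, worse by 46.

Max total: 341 pts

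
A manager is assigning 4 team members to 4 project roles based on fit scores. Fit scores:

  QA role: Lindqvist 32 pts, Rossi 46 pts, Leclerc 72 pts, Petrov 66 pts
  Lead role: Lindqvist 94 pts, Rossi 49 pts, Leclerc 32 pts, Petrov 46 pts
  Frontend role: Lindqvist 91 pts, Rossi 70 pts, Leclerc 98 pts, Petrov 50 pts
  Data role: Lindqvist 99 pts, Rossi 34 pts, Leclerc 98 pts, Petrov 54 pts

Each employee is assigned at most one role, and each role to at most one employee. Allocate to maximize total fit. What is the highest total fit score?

Treat this as an assignment problem: match each employee to one role.
Optimal: Lindqvist→Lead role (94 pts), Rossi→Frontend role (70 pts), Leclerc→Data role (98 pts), Petrov→QA role (66 pts) — total 94+70+98+66 = 328 pts.
Column-greedy (each role in turn goes to its best remaining employee) gives 290 pts, worse by 38.
Next-best assignment: Lindqvist→Data role, Rossi→Lead role, Leclerc→Frontend role, Petrov→QA role = 312 pts.

Maximum total: 328 pts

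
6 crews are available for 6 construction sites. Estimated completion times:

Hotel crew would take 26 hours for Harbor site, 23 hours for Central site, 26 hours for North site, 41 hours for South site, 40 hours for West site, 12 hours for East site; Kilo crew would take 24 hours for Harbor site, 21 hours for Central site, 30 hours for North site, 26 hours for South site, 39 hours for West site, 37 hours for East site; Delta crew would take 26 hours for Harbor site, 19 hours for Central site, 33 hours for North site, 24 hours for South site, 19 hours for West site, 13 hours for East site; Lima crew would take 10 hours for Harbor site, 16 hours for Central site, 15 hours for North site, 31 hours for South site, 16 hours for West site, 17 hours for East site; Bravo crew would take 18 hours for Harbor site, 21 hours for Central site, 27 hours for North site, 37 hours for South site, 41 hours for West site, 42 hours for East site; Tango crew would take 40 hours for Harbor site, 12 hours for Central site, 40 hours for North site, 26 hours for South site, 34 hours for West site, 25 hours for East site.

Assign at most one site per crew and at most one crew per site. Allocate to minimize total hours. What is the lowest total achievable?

Optimal: Hotel crew→East site (12 hours), Kilo crew→South site (26 hours), Delta crew→West site (19 hours), Lima crew→North site (15 hours), Bravo crew→Harbor site (18 hours), Tango crew→Central site (12 hours) — total 12+26+19+15+18+12 = 102 hours.
Row-greedy (each crew in turn takes its cheapest remaining site) gives 115 hours, worse by 13.
Checked against all permutations: 102 hours is optimal.

Min total: 102 hours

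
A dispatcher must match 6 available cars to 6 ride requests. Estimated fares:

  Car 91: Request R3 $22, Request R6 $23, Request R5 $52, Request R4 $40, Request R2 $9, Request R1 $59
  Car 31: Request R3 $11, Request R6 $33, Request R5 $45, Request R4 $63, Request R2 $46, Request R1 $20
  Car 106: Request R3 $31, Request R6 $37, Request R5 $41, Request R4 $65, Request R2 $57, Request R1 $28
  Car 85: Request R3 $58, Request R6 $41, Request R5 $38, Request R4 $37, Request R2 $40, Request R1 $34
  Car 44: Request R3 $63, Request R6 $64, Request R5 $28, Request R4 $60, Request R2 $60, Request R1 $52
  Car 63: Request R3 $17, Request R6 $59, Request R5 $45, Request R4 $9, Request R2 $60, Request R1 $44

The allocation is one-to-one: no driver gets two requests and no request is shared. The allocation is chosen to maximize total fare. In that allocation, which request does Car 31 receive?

Car 31 receives Request R5.

Optimal: Car 91→Request R1 ($59), Car 31→Request R5 ($45), Car 106→Request R4 ($65), Car 85→Request R3 ($58), Car 44→Request R6 ($64), Car 63→Request R2 ($60) — total 59+45+65+58+64+60 = $351.
Column-greedy (each request in turn goes to its best remaining driver) gives $319, worse by 32.
Swapping Car 106↔Car 91 (Car 106→Request R1 $28, Car 91→Request R4 $40) loses 56.
Every other assignment is strictly worse.
Car 31's own top request is Request R4 ($63), but forcing Car 31→Request R4 and reassigning the rest optimally gives only $346 — worse by 5.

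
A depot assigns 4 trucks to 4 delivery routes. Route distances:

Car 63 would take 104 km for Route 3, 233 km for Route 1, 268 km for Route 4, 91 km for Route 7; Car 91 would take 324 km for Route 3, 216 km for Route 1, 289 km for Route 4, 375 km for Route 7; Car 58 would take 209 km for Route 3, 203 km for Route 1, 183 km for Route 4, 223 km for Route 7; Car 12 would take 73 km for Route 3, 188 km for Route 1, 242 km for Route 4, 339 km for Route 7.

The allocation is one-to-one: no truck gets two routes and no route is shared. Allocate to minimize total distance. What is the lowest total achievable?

Minimum total: 563 km

This is the linear assignment problem.
Optimal: Car 63→Route 7 (91 km), Car 91→Route 1 (216 km), Car 58→Route 4 (183 km), Car 12→Route 3 (73 km) — total 91+216+183+73 = 563 km.
Column-greedy (each route in turn goes to its cheapest remaining truck) gives 919 km, worse by 356.
Next-best assignment: Car 63→Route 7, Car 91→Route 4, Car 58→Route 1, Car 12→Route 3 = 656 km.
No other one-to-one assignment undercuts 563 km.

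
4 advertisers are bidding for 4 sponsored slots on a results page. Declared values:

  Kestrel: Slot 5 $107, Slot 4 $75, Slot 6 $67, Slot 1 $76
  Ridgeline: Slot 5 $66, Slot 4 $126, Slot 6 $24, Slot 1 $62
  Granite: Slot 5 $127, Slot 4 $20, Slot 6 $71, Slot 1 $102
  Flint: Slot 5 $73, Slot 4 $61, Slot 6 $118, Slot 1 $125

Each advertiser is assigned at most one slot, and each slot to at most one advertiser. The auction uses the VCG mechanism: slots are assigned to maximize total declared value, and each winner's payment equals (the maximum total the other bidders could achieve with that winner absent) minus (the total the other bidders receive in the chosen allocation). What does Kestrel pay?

Efficient allocation: Kestrel→Slot 5 ($107), Ridgeline→Slot 4 ($126), Granite→Slot 1 ($102), Flint→Slot 6 ($118); total welfare W = $453.
Kestrel receives Slot 5 at value $107, so the others get W − 107 = $346.
Without Kestrel: best allocation of the remaining 3 bidders over all 4 slots is Ridgeline→Slot 4 ($126), Granite→Slot 5 ($127), Flint→Slot 1 ($125), total $378.
VCG payment = (others' best without Kestrel) − (others' welfare with Kestrel) = 378 − 346 = $32.

Kestrel pays $32.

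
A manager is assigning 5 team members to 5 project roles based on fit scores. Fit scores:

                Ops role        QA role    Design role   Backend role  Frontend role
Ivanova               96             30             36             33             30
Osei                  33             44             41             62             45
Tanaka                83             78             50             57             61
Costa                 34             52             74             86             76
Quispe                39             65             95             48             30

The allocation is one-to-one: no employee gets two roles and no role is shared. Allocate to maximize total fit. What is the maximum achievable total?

Max total: 407 pts

This is the linear assignment problem.
Optimal: Ivanova→Ops role (96 pts), Osei→Backend role (62 pts), Tanaka→QA role (78 pts), Costa→Frontend role (76 pts), Quispe→Design role (95 pts) — total 96+62+78+76+95 = 407 pts.
Column-greedy (each role in turn goes to its best remaining employee) gives 400 pts, worse by 7.
Next-best assignment: Ivanova→Ops role, Osei→Frontend role, Tanaka→QA role, Costa→Backend role, Quispe→Design role = 400 pts.
Swapping Quispe↔Osei (Quispe→Backend role 48 pts, Osei→Design role 41 pts) loses 68.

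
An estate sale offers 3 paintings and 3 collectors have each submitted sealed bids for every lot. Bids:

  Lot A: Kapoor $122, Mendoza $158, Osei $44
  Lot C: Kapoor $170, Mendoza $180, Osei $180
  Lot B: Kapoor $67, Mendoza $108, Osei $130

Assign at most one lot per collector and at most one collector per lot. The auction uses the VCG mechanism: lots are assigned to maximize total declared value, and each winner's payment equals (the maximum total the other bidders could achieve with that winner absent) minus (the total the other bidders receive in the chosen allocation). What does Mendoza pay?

Mendoza pays $2.

Efficient allocation: Kapoor→Lot C ($170), Mendoza→Lot A ($158), Osei→Lot B ($130); total welfare W = $458.
Mendoza receives Lot A at value $158, so the others get W − 158 = $300.
Without Mendoza: best allocation of the remaining 2 bidders over all 3 lots is Kapoor→Lot A ($122), Osei→Lot C ($180), total $302.
VCG payment = (others' best without Mendoza) − (others' welfare with Mendoza) = 302 − 300 = $2.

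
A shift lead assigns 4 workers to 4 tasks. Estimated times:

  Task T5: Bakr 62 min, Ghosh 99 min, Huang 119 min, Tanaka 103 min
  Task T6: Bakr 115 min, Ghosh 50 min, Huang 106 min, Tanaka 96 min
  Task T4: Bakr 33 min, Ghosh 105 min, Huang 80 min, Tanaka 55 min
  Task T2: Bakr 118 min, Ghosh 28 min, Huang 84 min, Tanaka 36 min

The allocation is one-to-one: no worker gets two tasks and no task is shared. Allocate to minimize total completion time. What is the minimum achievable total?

Treat this as an assignment problem: match each worker to one task.
Optimal: Bakr→Task T5 (62 min), Ghosh→Task T6 (50 min), Huang→Task T4 (80 min), Tanaka→Task T2 (36 min) — total 62+50+80+36 = 228 min.
Column-greedy (each task in turn goes to its cheapest remaining worker) gives 251 min, worse by 23.
Next-best assignment: Bakr→Task T4, Ghosh→Task T6, Huang→Task T5, Tanaka→Task T2 = 238 min.
Checked against all permutations: 228 min is optimal.

Minimum total: 228 min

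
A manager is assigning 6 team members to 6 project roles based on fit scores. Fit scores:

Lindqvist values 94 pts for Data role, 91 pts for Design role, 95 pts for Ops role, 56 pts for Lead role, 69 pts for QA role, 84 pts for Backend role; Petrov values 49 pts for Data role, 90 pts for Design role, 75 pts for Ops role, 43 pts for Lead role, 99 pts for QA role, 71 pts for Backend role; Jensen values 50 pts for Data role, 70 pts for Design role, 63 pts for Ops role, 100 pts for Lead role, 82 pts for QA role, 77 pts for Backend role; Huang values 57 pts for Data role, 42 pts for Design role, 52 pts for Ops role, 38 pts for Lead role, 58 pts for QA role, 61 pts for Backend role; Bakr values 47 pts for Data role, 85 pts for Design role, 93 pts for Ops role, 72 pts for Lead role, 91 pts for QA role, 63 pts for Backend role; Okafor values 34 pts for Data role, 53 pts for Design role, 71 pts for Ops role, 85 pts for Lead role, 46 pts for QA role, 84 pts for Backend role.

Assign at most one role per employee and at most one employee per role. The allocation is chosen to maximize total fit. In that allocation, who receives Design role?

Lindqvist receives Design role.

Optimal: Lindqvist→Design role (91 pts), Petrov→QA role (99 pts), Jensen→Lead role (100 pts), Huang→Data role (57 pts), Bakr→Ops role (93 pts), Okafor→Backend role (84 pts) — total 91+99+100+57+93+84 = 524 pts.
Column-greedy (each role in turn goes to its best remaining employee) gives 519 pts, worse by 5.
Lindqvist's own top role is Ops role (95 pts), but forcing Lindqvist→Ops role and reassigning the rest optimally gives only 520 pts — worse by 4.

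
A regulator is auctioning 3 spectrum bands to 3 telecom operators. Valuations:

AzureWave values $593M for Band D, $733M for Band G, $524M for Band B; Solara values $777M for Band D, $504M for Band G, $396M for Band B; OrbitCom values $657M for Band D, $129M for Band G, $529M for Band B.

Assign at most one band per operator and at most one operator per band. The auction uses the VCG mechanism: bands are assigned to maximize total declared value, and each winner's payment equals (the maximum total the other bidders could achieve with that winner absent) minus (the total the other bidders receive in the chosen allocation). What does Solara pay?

Efficient allocation: AzureWave→Band G ($733M), Solara→Band D ($777M), OrbitCom→Band B ($529M); total welfare W = $2039M.
Solara receives Band D at value $777M, so the others get W − 777 = $1262M.
Without Solara: best allocation of the remaining 2 bidders over all 3 bands is AzureWave→Band G ($733M), OrbitCom→Band D ($657M), total $1390M.
VCG payment = (others' best without Solara) − (others' welfare with Solara) = 1390 − 1262 = $128M.

Solara pays $128M.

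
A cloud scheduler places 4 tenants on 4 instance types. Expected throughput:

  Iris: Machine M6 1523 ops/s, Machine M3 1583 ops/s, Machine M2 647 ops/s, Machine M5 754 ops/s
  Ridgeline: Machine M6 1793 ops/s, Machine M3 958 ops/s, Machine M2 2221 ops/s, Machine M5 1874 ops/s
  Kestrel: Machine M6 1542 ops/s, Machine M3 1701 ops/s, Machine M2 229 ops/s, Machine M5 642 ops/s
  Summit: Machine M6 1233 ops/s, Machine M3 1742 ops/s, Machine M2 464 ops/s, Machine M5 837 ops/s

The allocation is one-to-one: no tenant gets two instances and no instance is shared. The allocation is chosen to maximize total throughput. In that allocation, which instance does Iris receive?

Optimal: Iris→Machine M6 (1523 ops/s), Ridgeline→Machine M2 (2221 ops/s), Kestrel→Machine M3 (1701 ops/s), Summit→Machine M5 (837 ops/s) — total 1523+2221+1701+837 = 6282 ops/s.
Max-entry greedy (repeatedly take the single best remaining cell) gives 6259 ops/s, worse by 23.
Swapping Summit↔Kestrel (Summit→Machine M3 1742 ops/s, Kestrel→Machine M5 642 ops/s) loses 154.
Iris's own top instance is Machine M3 (1583 ops/s), but forcing Iris→Machine M3 and reassigning the rest optimally gives only 6183 ops/s — worse by 99.

Iris receives Machine M6.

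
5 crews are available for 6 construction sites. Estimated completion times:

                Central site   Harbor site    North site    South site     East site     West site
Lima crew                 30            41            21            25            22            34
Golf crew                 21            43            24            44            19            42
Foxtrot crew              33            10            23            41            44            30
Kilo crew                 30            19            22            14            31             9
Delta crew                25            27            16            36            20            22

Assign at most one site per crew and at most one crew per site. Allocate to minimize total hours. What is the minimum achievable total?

Optimal: Lima crew→East site (22 hours), Golf crew→Central site (21 hours), Foxtrot crew→Harbor site (10 hours), Kilo crew→West site (9 hours), Delta crew→North site (16 hours) — total 22+21+10+9+16 = 78 hours.
Column-greedy (each site in turn goes to its cheapest remaining crew) gives 83 hours, worse by 5.
Next-best assignment: Lima crew→South site, Golf crew→East site, Foxtrot crew→Harbor site, Kilo crew→West site, Delta crew→North site = 79 hours.
No other one-to-one assignment undercuts 78 hours.

Min total: 78 hours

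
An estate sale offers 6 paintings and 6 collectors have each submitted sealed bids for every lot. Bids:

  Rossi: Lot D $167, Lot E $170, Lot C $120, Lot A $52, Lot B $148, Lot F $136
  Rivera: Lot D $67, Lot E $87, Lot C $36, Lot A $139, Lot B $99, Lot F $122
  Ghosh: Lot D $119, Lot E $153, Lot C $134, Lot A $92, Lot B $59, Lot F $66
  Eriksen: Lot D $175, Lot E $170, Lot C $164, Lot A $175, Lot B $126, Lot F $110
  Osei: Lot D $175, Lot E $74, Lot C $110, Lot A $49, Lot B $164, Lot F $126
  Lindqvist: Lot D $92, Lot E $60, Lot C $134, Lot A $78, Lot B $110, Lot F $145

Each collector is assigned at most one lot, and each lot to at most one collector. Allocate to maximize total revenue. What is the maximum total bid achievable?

Optimal: Rossi→Lot D ($167), Rivera→Lot A ($139), Ghosh→Lot E ($153), Eriksen→Lot C ($164), Osei→Lot B ($164), Lindqvist→Lot F ($145) — total 167+139+153+164+164+145 = $932.
Column-greedy (each lot in turn goes to its best remaining collector) gives $927, worse by 5.
Next-best assignment: Rossi→Lot E, Rivera→Lot A, Ghosh→Lot C, Eriksen→Lot D, Osei→Lot B, Lindqvist→Lot F = $927.
Swapping Osei↔Lindqvist (Osei→Lot F $126, Lindqvist→Lot B $110) loses 73.
No other one-to-one assignment exceeds $932.

Max total: $932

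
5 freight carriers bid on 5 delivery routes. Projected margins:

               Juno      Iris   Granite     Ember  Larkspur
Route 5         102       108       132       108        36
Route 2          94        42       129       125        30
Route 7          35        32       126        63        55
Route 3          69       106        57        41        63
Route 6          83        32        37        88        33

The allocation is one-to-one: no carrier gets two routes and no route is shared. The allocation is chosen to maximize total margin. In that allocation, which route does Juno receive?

Juno receives Route 6.

This is a one-to-one assignment (maximum-weight bipartite matching).
Optimal: Juno→Route 6 ($83k), Iris→Route 5 ($108k), Granite→Route 7 ($126k), Ember→Route 2 ($125k), Larkspur→Route 3 ($63k) — total 83+108+126+125+63 = $505k.
Column-greedy (each route in turn goes to its best remaining carrier) gives $501k, worse by 4.
Next-best assignment: Juno→Route 6, Iris→Route 3, Granite→Route 5, Ember→Route 2, Larkspur→Route 7 = $501k.
Every other assignment is strictly worse.
Juno's own top route is Route 5 ($102k), but forcing Juno→Route 5 and reassigning the rest optimally gives only $492k — worse by 13.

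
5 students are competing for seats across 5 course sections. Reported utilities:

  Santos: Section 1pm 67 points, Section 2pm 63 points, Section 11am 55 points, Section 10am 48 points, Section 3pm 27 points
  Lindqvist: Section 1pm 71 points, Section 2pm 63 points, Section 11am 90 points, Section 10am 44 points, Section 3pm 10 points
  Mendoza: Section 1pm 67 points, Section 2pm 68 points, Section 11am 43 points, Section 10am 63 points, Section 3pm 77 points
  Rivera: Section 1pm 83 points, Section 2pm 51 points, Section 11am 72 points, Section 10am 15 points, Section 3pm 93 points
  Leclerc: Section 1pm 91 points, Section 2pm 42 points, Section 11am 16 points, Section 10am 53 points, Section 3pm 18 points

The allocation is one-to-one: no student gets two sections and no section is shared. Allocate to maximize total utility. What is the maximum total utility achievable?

Max total: 400 points

This is a one-to-one assignment (maximum-weight bipartite matching).
Optimal: Santos→Section 2pm (63 points), Lindqvist→Section 11am (90 points), Mendoza→Section 10am (63 points), Rivera→Section 3pm (93 points), Leclerc→Section 1pm (91 points) — total 63+90+63+93+91 = 400 points.
Row-greedy (each student in turn takes its best remaining section) gives 338 points, worse by 62.
Next-best assignment: Santos→Section 10am, Lindqvist→Section 11am, Mendoza→Section 2pm, Rivera→Section 3pm, Leclerc→Section 1pm = 390 points.
Every other assignment is strictly worse.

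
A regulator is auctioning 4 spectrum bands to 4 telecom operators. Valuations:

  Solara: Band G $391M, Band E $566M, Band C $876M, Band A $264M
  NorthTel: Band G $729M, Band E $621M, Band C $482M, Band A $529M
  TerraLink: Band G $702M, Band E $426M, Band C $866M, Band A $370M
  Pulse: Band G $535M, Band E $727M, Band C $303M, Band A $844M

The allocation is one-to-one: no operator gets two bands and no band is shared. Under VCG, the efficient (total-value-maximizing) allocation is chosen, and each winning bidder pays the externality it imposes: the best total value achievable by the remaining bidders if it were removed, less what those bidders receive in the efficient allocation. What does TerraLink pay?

Efficient allocation: Solara→Band C ($876M), NorthTel→Band E ($621M), TerraLink→Band G ($702M), Pulse→Band A ($844M); total welfare W = $3043M.
TerraLink receives Band G at value $702M, so the others get W − 702 = $2341M.
Without TerraLink: best allocation of the remaining 3 bidders over all 4 bands is Solara→Band C ($876M), NorthTel→Band G ($729M), Pulse→Band A ($844M), total $2449M.
VCG payment = (others' best without TerraLink) − (others' welfare with TerraLink) = 2449 − 2341 = $108M.

TerraLink pays $108M.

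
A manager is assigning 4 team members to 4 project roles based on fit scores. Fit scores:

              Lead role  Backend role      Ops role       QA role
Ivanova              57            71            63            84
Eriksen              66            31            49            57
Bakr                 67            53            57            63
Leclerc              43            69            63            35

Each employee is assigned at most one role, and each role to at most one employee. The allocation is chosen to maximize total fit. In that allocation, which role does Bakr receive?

Bakr receives Ops role.

Optimal: Ivanova→QA role (84 pts), Eriksen→Lead role (66 pts), Bakr→Ops role (57 pts), Leclerc→Backend role (69 pts) — total 84+66+57+69 = 276 pts.
Column-greedy (each role in turn goes to its best remaining employee) gives 258 pts, worse by 18.
Next-best assignment: Ivanova→QA role, Eriksen→Ops role, Bakr→Lead role, Leclerc→Backend role = 269 pts.
No other one-to-one assignment exceeds 276 pts.
Bakr's own top role is Lead role (67 pts), but forcing Bakr→Lead role and reassigning the rest optimally gives only 269 pts — worse by 7.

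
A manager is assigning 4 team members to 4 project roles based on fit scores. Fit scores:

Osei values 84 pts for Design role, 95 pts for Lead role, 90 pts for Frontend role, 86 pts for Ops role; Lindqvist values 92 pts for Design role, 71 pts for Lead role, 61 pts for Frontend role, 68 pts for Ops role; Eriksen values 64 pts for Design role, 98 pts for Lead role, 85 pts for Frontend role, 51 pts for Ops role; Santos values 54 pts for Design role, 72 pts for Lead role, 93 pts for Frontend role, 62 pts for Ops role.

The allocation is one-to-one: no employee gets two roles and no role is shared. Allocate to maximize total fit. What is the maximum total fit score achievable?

Optimal: Osei→Ops role (86 pts), Lindqvist→Design role (92 pts), Eriksen→Lead role (98 pts), Santos→Frontend role (93 pts) — total 86+92+98+93 = 369 pts.
Row-greedy (each employee in turn takes its best remaining role) gives 334 pts, worse by 35.
Next-best assignment: Osei→Design role, Lindqvist→Ops role, Eriksen→Lead role, Santos→Frontend role = 343 pts.
No other one-to-one assignment exceeds 369 pts.

Maximum total: 369 pts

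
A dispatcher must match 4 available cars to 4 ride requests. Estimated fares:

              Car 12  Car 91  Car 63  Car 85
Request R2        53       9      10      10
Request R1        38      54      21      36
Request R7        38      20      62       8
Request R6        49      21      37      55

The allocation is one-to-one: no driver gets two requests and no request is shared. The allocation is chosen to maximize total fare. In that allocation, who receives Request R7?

Car 63 receives Request R7.

This is a one-to-one assignment (maximum-weight bipartite matching).
Optimal: Car 12→Request R2 ($53), Car 91→Request R1 ($54), Car 63→Request R7 ($62), Car 85→Request R6 ($55) — total 53+54+62+55 = $224.
Next-best assignment: Car 12→Request R6, Car 91→Request R1, Car 63→Request R7, Car 85→Request R2 = $175.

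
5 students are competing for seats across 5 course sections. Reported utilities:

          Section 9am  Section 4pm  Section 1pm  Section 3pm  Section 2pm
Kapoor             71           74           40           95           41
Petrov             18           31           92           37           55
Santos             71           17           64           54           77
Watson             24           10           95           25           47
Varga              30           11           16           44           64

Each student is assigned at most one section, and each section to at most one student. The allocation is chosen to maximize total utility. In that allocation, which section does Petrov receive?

Optimal: Kapoor→Section 3pm (95 points), Petrov→Section 4pm (31 points), Santos→Section 9am (71 points), Watson→Section 1pm (95 points), Varga→Section 2pm (64 points) — total 95+31+71+95+64 = 356 points.
Column-greedy (each section in turn goes to its best remaining student) gives 315 points, worse by 41.
Petrov's own top section is Section 1pm (92 points), but forcing Petrov→Section 1pm and reassigning the rest optimally gives only 332 points — worse by 24.

Petrov receives Section 4pm.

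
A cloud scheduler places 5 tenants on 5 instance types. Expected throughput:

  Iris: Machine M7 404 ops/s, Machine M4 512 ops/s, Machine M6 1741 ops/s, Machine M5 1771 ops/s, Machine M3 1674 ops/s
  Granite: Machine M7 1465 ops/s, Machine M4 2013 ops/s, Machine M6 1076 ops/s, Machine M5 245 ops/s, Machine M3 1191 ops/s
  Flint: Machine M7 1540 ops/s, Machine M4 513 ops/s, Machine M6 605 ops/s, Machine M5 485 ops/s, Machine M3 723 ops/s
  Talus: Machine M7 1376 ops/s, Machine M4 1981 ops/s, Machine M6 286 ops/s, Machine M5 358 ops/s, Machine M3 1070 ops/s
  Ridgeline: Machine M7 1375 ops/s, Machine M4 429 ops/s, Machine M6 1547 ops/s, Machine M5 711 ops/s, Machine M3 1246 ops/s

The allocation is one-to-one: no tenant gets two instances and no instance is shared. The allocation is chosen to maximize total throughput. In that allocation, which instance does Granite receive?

Granite receives Machine M3.

This is a one-to-one assignment (maximum-weight bipartite matching).
Optimal: Iris→Machine M5 (1771 ops/s), Granite→Machine M3 (1191 ops/s), Flint→Machine M7 (1540 ops/s), Talus→Machine M4 (1981 ops/s), Ridgeline→Machine M6 (1547 ops/s) — total 1771+1191+1540+1981+1547 = 8030 ops/s.
Max-entry greedy (repeatedly take the single best remaining cell) gives 7941 ops/s, worse by 89.
Next-best assignment: Iris→Machine M5, Granite→Machine M4, Flint→Machine M7, Talus→Machine M3, Ridgeline→Machine M6 = 7941 ops/s.
No other one-to-one assignment exceeds 8030 ops/s.
Granite's own top instance is Machine M4 (2013 ops/s), but forcing Granite→Machine M4 and reassigning the rest optimally gives only 7941 ops/s — worse by 89.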